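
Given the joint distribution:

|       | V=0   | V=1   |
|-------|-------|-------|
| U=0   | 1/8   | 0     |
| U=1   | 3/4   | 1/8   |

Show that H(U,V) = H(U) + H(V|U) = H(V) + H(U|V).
Marginal P(U) (row sums):
  P(U=0) = 1/8 + 0 = 1/8
  P(U=1) = 3/4 + 1/8 = 7/8
Marginal P(V) (column sums):
  P(V=0) = 1/8 + 3/4 = 7/8
  P(V=1) = 0 + 1/8 = 1/8

Decomposition 1: H(U) + H(V|U)
H(U) = -[(1/8)·log₂(1/8) + (7/8)·log₂(7/8)]
  = 0.3750 + 0.1686
  = 0.5436 bits
H(V|U) = -Σ P(U,V)·log₂ P(V|U), where P(V|U) = P(U,V) / P(U)
  (cells with P(U,V) = 0 contribute 0)
  (U=0,V=0): P(V|U) = (1/8)/(1/8) = 1;  -(1/8)·log₂(1) = 0.0000
  (U=1,V=0): P(V|U) = (3/4)/(7/8) = 6/7;  -(3/4)·log₂(6/7) = 0.1668
  (U=1,V=1): P(V|U) = (1/8)/(7/8) = 1/7;  -(1/8)·log₂(1/7) = 0.3509
H(V|U) = 0.0000 + 0.1668 + 0.3509
  = 0.5177 bits
H(U) + H(V|U) = 0.5436 + 0.5177 = 1.0613 bits

Decomposition 2: H(V) + H(U|V)
H(V) = -[(7/8)·log₂(7/8) + (1/8)·log₂(1/8)]
  = 0.1686 + 0.3750
  = 0.5436 bits
H(U|V) = -Σ P(U,V)·log₂ P(U|V), where P(U|V) = P(U,V) / P(V)
  (cells with P(U,V) = 0 contribute 0)
  (U=0,V=0): P(U|V) = (1/8)/(7/8) = 1/7;  -(1/8)·log₂(1/7) = 0.3509
  (U=1,V=0): P(U|V) = (3/4)/(7/8) = 6/7;  -(3/4)·log₂(6/7) = 0.1668
  (U=1,V=1): P(U|V) = (1/8)/(1/8) = 1;  -(1/8)·log₂(1) = 0.0000
H(U|V) = 0.3509 + 0.1668 + 0.0000
  = 0.5177 bits
H(V) + H(U|V) = 0.5436 + 0.5177 = 1.0613 bits

Direct computation of the joint entropy:
H(U,V) = -[(1/8)·log₂(1/8) + (3/4)·log₂(3/4) + (1/8)·log₂(1/8)]
  = 0.3750 + 0.3113 + 0.3750
  = 1.0613 bits

All three agree: H(U,V) = 1.0613 bits ✓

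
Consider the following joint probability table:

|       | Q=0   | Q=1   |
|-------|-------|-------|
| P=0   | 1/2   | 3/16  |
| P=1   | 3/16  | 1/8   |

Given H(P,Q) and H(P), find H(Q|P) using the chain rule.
From the chain rule: H(P,Q) = H(P) + H(Q|P)
Therefore: H(Q|P) = H(P,Q) - H(P)

H(P,Q) = -[(1/2)·log₂(1/2) + (3/16)·log₂(3/16) + (3/16)·log₂(3/16) + (1/8)·log₂(1/8)]
  = 0.5000 + 0.4528 + 0.4528 + 0.3750
  = 1.7806 bits
Marginal P(P) (row sums):
  P(P=0) = 1/2 + 3/16 = 11/16
  P(P=1) = 3/16 + 1/8 = 5/16
H(P) = -[(11/16)·log₂(11/16) + (5/16)·log₂(5/16)]
  = 0.3716 + 0.5244
  = 0.8960 bits

H(Q|P) = 1.7806 - 0.8960 = 0.8846 bits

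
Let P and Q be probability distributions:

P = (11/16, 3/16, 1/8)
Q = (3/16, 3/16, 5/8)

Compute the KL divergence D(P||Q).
D(P||Q) = Σ P(i) log₂(P(i)/Q(i))
  i=0: (11/16) × log₂((11/16)/(3/16)) = (11/16) × log₂(11/3) = 1.2887
  i=1: (3/16) × log₂((3/16)/(3/16)) = (3/16) × log₂(1) = 0.0000
  i=2: (1/8) × log₂((1/8)/(5/8)) = (1/8) × log₂(1/5) = -0.2902
D(P||Q) = 1.2887 + 0.0000 - 0.2902
  = 0.9985 bits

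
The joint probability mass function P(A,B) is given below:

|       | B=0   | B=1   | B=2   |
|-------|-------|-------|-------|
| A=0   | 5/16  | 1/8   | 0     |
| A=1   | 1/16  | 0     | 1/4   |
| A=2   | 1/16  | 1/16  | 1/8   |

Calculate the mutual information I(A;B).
Marginal P(A) (row sums):
  P(A=0) = 5/16 + 1/8 + 0 = 7/16
  P(A=1) = 1/16 + 0 + 1/4 = 5/16
  P(A=2) = 1/16 + 1/16 + 1/8 = 1/4
Marginal P(B) (column sums):
  P(B=0) = 5/16 + 1/16 + 1/16 = 7/16
  P(B=1) = 1/8 + 0 + 1/16 = 3/16
  P(B=2) = 0 + 1/4 + 1/8 = 3/8

H(A) = -[(7/16)·log₂(7/16) + (5/16)·log₂(5/16) + (1/4)·log₂(1/4)]
  = 0.5218 + 0.5244 + 0.5000
  = 1.5462 bits
H(B) = -[(7/16)·log₂(7/16) + (3/16)·log₂(3/16) + (3/8)·log₂(3/8)]
  = 0.5218 + 0.4528 + 0.5306
  = 1.5052 bits
H(A,B) = -[(5/16)·log₂(5/16) + (1/8)·log₂(1/8) + (1/16)·log₂(1/16) + (1/4)·log₂(1/4) + (1/16)·log₂(1/16) + (1/16)·log₂(1/16) + (1/8)·log₂(1/8)]
  = 0.5244 + 0.3750 + 0.2500 + 0.5000 + 0.2500 + 0.2500 + 0.3750
  = 2.5244 bits

I(A;B) = H(A) + H(B) - H(A,B)
  = 1.5462 + 1.5052 - 2.5244
  = 0.5270 bits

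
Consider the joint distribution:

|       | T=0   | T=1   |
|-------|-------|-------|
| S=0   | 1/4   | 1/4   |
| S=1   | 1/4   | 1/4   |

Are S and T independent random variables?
Marginal P(S) (row sums):
  P(S=0) = 1/4 + 1/4 = 1/2
  P(S=1) = 1/4 + 1/4 = 1/2
Marginal P(T) (column sums):
  P(T=0) = 1/4 + 1/4 = 1/2
  P(T=1) = 1/4 + 1/4 = 1/2

S and T are independent iff P(S=i,T=j) = P(S=i)·P(T=j) for every cell.
  P(S=0)·P(T=0) = 1/2 × 1/2 = 1/4 = P(S=0,T=0) ✓
  P(S=0)·P(T=1) = 1/2 × 1/2 = 1/4 = P(S=0,T=1) ✓
  P(S=1)·P(T=0) = 1/2 × 1/2 = 1/4 = P(S=1,T=0) ✓
  P(S=1)·P(T=1) = 1/2 × 1/2 = 1/4 = P(S=1,T=1) ✓

Yes, S and T are independent: every cell factors, so I(S;T) = 0 bits.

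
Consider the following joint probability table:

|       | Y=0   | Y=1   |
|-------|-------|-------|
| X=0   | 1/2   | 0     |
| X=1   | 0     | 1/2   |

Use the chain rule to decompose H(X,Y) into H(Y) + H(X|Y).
By the chain rule: H(X,Y) = H(Y) + H(X|Y)

Marginal P(Y) (column sums):
  P(Y=0) = 1/2 + 0 = 1/2
  P(Y=1) = 0 + 1/2 = 1/2
H(Y) = -[(1/2)·log₂(1/2) + (1/2)·log₂(1/2)]
  = 0.5000 + 0.5000
  = 1.0000 bits
H(X|Y) = -Σ P(X,Y)·log₂ P(X|Y), where P(X|Y) = P(X,Y) / P(Y)
  (cells with P(X,Y) = 0 contribute 0)
  (X=0,Y=0): P(X|Y) = (1/2)/(1/2) = 1;  -(1/2)·log₂(1) = 0.0000
  (X=1,Y=1): P(X|Y) = (1/2)/(1/2) = 1;  -(1/2)·log₂(1) = 0.0000
H(X|Y) = 0.0000 + 0.0000
  = 0.0000 bits

H(X,Y) = H(Y) + H(X|Y) = 1.0000 + 0.0000 = 1.0000 bits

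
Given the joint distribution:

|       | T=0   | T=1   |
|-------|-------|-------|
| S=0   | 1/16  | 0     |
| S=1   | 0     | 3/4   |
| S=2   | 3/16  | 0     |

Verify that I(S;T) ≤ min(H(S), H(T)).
Marginal P(S) (row sums):
  P(S=0) = 1/16 + 0 = 1/16
  P(S=1) = 0 + 3/4 = 3/4
  P(S=2) = 3/16 + 0 = 3/16
Marginal P(T) (column sums):
  P(T=0) = 1/16 + 0 + 3/16 = 1/4
  P(T=1) = 0 + 3/4 + 0 = 3/4

H(S) = -[(1/16)·log₂(1/16) + (3/4)·log₂(3/4) + (3/16)·log₂(3/16)]
  = 0.2500 + 0.3113 + 0.4528
  = 1.0141 bits
H(T) = -[(1/4)·log₂(1/4) + (3/4)·log₂(3/4)]
  = 0.5000 + 0.3113
  = 0.8113 bits
H(S,T) = -[(1/16)·log₂(1/16) + (3/4)·log₂(3/4) + (3/16)·log₂(3/16)]
  = 0.2500 + 0.3113 + 0.4528
  = 1.0141 bits

I(S;T) = H(S) + H(T) - H(S,T)
  = 1.0141 + 0.8113 - 1.0141
  = 0.8113 bits

min(H(S), H(T)) = min(1.0141, 0.8113) = 0.8113 bits
Since 0.8113 ≤ 0.8113, the bound is satisfied ✓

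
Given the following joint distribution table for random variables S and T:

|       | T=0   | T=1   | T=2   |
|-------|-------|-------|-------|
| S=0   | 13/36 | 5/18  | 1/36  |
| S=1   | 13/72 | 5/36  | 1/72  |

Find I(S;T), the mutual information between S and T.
Marginal P(S) (row sums):
  P(S=0) = 13/36 + 5/18 + 1/36 = 2/3
  P(S=1) = 13/72 + 5/36 + 1/72 = 1/3
Marginal P(T) (column sums):
  P(T=0) = 13/36 + 13/72 = 13/24
  P(T=1) = 5/18 + 5/36 = 5/12
  P(T=2) = 1/36 + 1/72 = 1/24

H(S) = -[(2/3)·log₂(2/3) + (1/3)·log₂(1/3)]
  = 0.3900 + 0.5283
  = 0.9183 bits
H(T) = -[(13/24)·log₂(13/24) + (5/12)·log₂(5/12) + (1/24)·log₂(1/24)]
  = 0.4791 + 0.5263 + 0.1910
  = 1.1964 bits
H(S,T) = -[(13/36)·log₂(13/36) + (5/18)·log₂(5/18) + (1/36)·log₂(1/36) + (13/72)·log₂(13/72) + (5/36)·log₂(5/36) + (1/72)·log₂(1/72)]
  = 0.5306 + 0.5133 + 0.1436 + 0.4459 + 0.3956 + 0.0857
  = 2.1147 bits

I(S;T) = H(S) + H(T) - H(S,T)
  = 0.9183 + 1.1964 - 2.1147
  = 0.0000 bits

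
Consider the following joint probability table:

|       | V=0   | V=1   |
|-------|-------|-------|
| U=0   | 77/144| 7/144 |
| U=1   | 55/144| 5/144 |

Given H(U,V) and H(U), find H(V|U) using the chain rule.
From the chain rule: H(U,V) = H(U) + H(V|U)
Therefore: H(V|U) = H(U,V) - H(U)

H(U,V) = -[(77/144)·log₂(77/144) + (7/144)·log₂(7/144) + (55/144)·log₂(55/144) + (5/144)·log₂(5/144)]
  = 0.4829 + 0.2121 + 0.5304 + 0.1683
  = 1.3937 bits
Marginal P(U) (row sums):
  P(U=0) = 77/144 + 7/144 = 7/12
  P(U=1) = 55/144 + 5/144 = 5/12
H(U) = -[(7/12)·log₂(7/12) + (5/12)·log₂(5/12)]
  = 0.4536 + 0.5263
  = 0.9799 bits

H(V|U) = 1.3937 - 0.9799 = 0.4138 bits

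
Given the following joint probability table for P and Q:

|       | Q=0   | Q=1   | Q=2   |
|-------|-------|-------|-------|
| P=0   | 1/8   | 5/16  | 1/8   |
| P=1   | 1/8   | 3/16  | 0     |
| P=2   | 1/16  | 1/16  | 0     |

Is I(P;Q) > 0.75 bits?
Marginal P(P) (row sums):
  P(P=0) = 1/8 + 5/16 + 1/8 = 9/16
  P(P=1) = 1/8 + 3/16 + 0 = 5/16
  P(P=2) = 1/16 + 1/16 + 0 = 1/8
Marginal P(Q) (column sums):
  P(Q=0) = 1/8 + 1/8 + 1/16 = 5/16
  P(Q=1) = 5/16 + 3/16 + 1/16 = 9/16
  P(Q=2) = 1/8 + 0 + 0 = 1/8

H(P) = -[(9/16)·log₂(9/16) + (5/16)·log₂(5/16) + (1/8)·log₂(1/8)]
  = 0.4669 + 0.5244 + 0.3750
  = 1.3663 bits
H(Q) = -[(5/16)·log₂(5/16) + (9/16)·log₂(9/16) + (1/8)·log₂(1/8)]
  = 0.5244 + 0.4669 + 0.3750
  = 1.3663 bits
H(P,Q) = -[(1/8)·log₂(1/8) + (5/16)·log₂(5/16) + (1/8)·log₂(1/8) + (1/8)·log₂(1/8) + (3/16)·log₂(3/16) + (1/16)·log₂(1/16) + (1/16)·log₂(1/16)]
  = 0.3750 + 0.5244 + 0.3750 + 0.3750 + 0.4528 + 0.2500 + 0.2500
  = 2.6022 bits

I(P;Q) = H(P) + H(Q) - H(P,Q)
  = 1.3663 + 1.3663 - 2.6022
  = 0.1304 bits

No. I(P;Q) = 0.1304 bits, which is ≤ 0.75 bits.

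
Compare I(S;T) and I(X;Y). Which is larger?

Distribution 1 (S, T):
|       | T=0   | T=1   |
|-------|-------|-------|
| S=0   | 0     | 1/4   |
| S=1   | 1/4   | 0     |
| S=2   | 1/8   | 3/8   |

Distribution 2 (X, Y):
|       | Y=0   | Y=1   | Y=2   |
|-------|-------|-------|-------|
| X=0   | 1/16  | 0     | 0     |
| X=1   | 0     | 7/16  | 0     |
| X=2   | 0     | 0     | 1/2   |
Distribution 1 (S, T):
Marginal P(S) (row sums):
  P(S=0) = 0 + 1/4 = 1/4
  P(S=1) = 1/4 + 0 = 1/4
  P(S=2) = 1/8 + 3/8 = 1/2
Marginal P(T) (column sums):
  P(T=0) = 0 + 1/4 + 1/8 = 3/8
  P(T=1) = 1/4 + 0 + 3/8 = 5/8

H(S) = -[(1/4)·log₂(1/4) + (1/4)·log₂(1/4) + (1/2)·log₂(1/2)]
  = 0.5000 + 0.5000 + 0.5000
  = 1.5000 bits
H(T) = -[(3/8)·log₂(3/8) + (5/8)·log₂(5/8)]
  = 0.5306 + 0.4238
  = 0.9544 bits
H(S,T) = -[(1/4)·log₂(1/4) + (1/4)·log₂(1/4) + (1/8)·log₂(1/8) + (3/8)·log₂(3/8)]
  = 0.5000 + 0.5000 + 0.3750 + 0.5306
  = 1.9056 bits

I(S;T) = H(S) + H(T) - H(S,T)
  = 1.5000 + 0.9544 - 1.9056
  = 0.5488 bits

Distribution 2 (X, Y):
Marginal P(X) (row sums):
  P(X=0) = 1/16 + 0 + 0 = 1/16
  P(X=1) = 0 + 7/16 + 0 = 7/16
  P(X=2) = 0 + 0 + 1/2 = 1/2
Marginal P(Y) (column sums):
  P(Y=0) = 1/16 + 0 + 0 = 1/16
  P(Y=1) = 0 + 7/16 + 0 = 7/16
  P(Y=2) = 0 + 0 + 1/2 = 1/2

H(X) = -[(1/16)·log₂(1/16) + (7/16)·log₂(7/16) + (1/2)·log₂(1/2)]
  = 0.2500 + 0.5218 + 0.5000
  = 1.2718 bits
H(Y) = -[(1/16)·log₂(1/16) + (7/16)·log₂(7/16) + (1/2)·log₂(1/2)]
  = 0.2500 + 0.5218 + 0.5000
  = 1.2718 bits
H(X,Y) = -[(1/16)·log₂(1/16) + (7/16)·log₂(7/16) + (1/2)·log₂(1/2)]
  = 0.2500 + 0.5218 + 0.5000
  = 1.2718 bits

I(X;Y) = H(X) + H(Y) - H(X,Y)
  = 1.2718 + 1.2718 - 1.2718
  = 1.2718 bits

I(X;Y) = 1.2718 bits > I(S;T) = 0.5488 bits, so (X, Y) has the higher mutual information (stronger dependence).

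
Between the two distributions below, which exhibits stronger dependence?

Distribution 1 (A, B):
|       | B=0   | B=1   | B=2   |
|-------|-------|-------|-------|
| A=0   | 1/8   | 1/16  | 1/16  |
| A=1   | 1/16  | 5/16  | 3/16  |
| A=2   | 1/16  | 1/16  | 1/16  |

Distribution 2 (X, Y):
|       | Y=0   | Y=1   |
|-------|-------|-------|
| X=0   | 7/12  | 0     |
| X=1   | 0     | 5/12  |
Distribution 1 (A, B):
Marginal P(A) (row sums):
  P(A=0) = 1/8 + 1/16 + 1/16 = 1/4
  P(A=1) = 1/16 + 5/16 + 3/16 = 9/16
  P(A=2) = 1/16 + 1/16 + 1/16 = 3/16
Marginal P(B) (column sums):
  P(B=0) = 1/8 + 1/16 + 1/16 = 1/4
  P(B=1) = 1/16 + 5/16 + 1/16 = 7/16
  P(B=2) = 1/16 + 3/16 + 1/16 = 5/16

H(A) = -[(1/4)·log₂(1/4) + (9/16)·log₂(9/16) + (3/16)·log₂(3/16)]
  = 0.5000 + 0.4669 + 0.4528
  = 1.4197 bits
H(B) = -[(1/4)·log₂(1/4) + (7/16)·log₂(7/16) + (5/16)·log₂(5/16)]
  = 0.5000 + 0.5218 + 0.5244
  = 1.5462 bits
H(A,B) = -[(1/8)·log₂(1/8) + (1/16)·log₂(1/16) + (1/16)·log₂(1/16) + (1/16)·log₂(1/16) + (5/16)·log₂(5/16) + (3/16)·log₂(3/16) + (1/16)·log₂(1/16) + (1/16)·log₂(1/16) + (1/16)·log₂(1/16)]
  = 0.3750 + 0.2500 + 0.2500 + 0.2500 + 0.5244 + 0.4528 + 0.2500 + 0.2500 + 0.2500
  = 2.8522 bits

I(A;B) = H(A) + H(B) - H(A,B)
  = 1.4197 + 1.5462 - 2.8522
  = 0.1137 bits

Distribution 2 (X, Y):
Marginal P(X) (row sums):
  P(X=0) = 7/12 + 0 = 7/12
  P(X=1) = 0 + 5/12 = 5/12
Marginal P(Y) (column sums):
  P(Y=0) = 7/12 + 0 = 7/12
  P(Y=1) = 0 + 5/12 = 5/12

H(X) = -[(7/12)·log₂(7/12) + (5/12)·log₂(5/12)]
  = 0.4536 + 0.5263
  = 0.9799 bits
H(Y) = -[(7/12)·log₂(7/12) + (5/12)·log₂(5/12)]
  = 0.4536 + 0.5263
  = 0.9799 bits
H(X,Y) = -[(7/12)·log₂(7/12) + (5/12)·log₂(5/12)]
  = 0.4536 + 0.5263
  = 0.9799 bits

I(X;Y) = H(X) + H(Y) - H(X,Y)
  = 0.9799 + 0.9799 - 0.9799
  = 0.9799 bits

I(X;Y) = 0.9799 bits > I(A;B) = 0.1137 bits, so (X, Y) has the higher mutual information (stronger dependence).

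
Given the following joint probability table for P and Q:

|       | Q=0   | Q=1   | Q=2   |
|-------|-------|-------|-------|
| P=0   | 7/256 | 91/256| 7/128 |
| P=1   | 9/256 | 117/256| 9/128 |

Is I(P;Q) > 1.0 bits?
Marginal P(P) (row sums):
  P(P=0) = 7/256 + 91/256 + 7/128 = 7/16
  P(P=1) = 9/256 + 117/256 + 9/128 = 9/16
Marginal P(Q) (column sums):
  P(Q=0) = 7/256 + 9/256 = 1/16
  P(Q=1) = 91/256 + 117/256 = 13/16
  P(Q=2) = 7/128 + 9/128 = 1/8

H(P) = -[(7/16)·log₂(7/16) + (9/16)·log₂(9/16)]
  = 0.5218 + 0.4669
  = 0.9887 bits
H(Q) = -[(1/16)·log₂(1/16) + (13/16)·log₂(13/16) + (1/8)·log₂(1/8)]
  = 0.2500 + 0.2434 + 0.3750
  = 0.8684 bits
H(P,Q) = -[(7/256)·log₂(7/256) + (91/256)·log₂(91/256) + (7/128)·log₂(7/128) + (9/256)·log₂(9/256) + (117/256)·log₂(117/256) + (9/128)·log₂(9/128)]
  = 0.1420 + 0.5304 + 0.2293 + 0.1698 + 0.5163 + 0.2693
  = 1.8571 bits

I(P;Q) = H(P) + H(Q) - H(P,Q)
  = 0.9887 + 0.8684 - 1.8571
  = 0.0000 bits

No. I(P;Q) = 0.0000 bits, which is ≤ 1.0 bits.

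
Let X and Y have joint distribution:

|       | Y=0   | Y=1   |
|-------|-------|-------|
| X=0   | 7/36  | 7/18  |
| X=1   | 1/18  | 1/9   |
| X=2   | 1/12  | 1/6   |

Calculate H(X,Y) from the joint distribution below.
H(X,Y) = -Σ P(X,Y) log₂ P(X,Y), summed over the non-zero cells:
H(X,Y) = -[(7/36)·log₂(7/36) + (7/18)·log₂(7/18) + (1/18)·log₂(1/18) + (1/9)·log₂(1/9) + (1/12)·log₂(1/12) + (1/6)·log₂(1/6)]
  = 0.4594 + 0.5299 + 0.2317 + 0.3522 + 0.2987 + 0.4308
  = 2.3027 bits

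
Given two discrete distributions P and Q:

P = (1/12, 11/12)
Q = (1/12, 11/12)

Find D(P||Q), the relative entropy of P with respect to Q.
D(P||Q) = Σ P(i) log₂(P(i)/Q(i))
  i=0: (1/12) × log₂((1/12)/(1/12)) = (1/12) × log₂(1) = 0.0000
  i=1: (11/12) × log₂((11/12)/(11/12)) = (11/12) × log₂(1) = 0.0000
D(P||Q) = 0.0000 + 0.0000
  = 0.0000 bits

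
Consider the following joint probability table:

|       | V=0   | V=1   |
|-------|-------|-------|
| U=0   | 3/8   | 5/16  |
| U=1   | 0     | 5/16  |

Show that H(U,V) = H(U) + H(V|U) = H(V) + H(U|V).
Marginal P(U) (row sums):
  P(U=0) = 3/8 + 5/16 = 11/16
  P(U=1) = 0 + 5/16 = 5/16
Marginal P(V) (column sums):
  P(V=0) = 3/8 + 0 = 3/8
  P(V=1) = 5/16 + 5/16 = 5/8

Decomposition 1: H(U) + H(V|U)
H(U) = -[(11/16)·log₂(11/16) + (5/16)·log₂(5/16)]
  = 0.3716 + 0.5244
  = 0.8960 bits
H(V|U) = -Σ P(U,V)·log₂ P(V|U), where P(V|U) = P(U,V) / P(U)
  (cells with P(U,V) = 0 contribute 0)
  (U=0,V=0): P(V|U) = (3/8)/(11/16) = 6/11;  -(3/8)·log₂(6/11) = 0.3279
  (U=0,V=1): P(V|U) = (5/16)/(11/16) = 5/11;  -(5/16)·log₂(5/11) = 0.3555
  (U=1,V=1): P(V|U) = (5/16)/(5/16) = 1;  -(5/16)·log₂(1) = 0.0000
H(V|U) = 0.3279 + 0.3555 + 0.0000
  = 0.6834 bits
H(U) + H(V|U) = 0.8960 + 0.6834 = 1.5794 bits

Decomposition 2: H(V) + H(U|V)
H(V) = -[(3/8)·log₂(3/8) + (5/8)·log₂(5/8)]
  = 0.5306 + 0.4238
  = 0.9544 bits
H(U|V) = -Σ P(U,V)·log₂ P(U|V), where P(U|V) = P(U,V) / P(V)
  (cells with P(U,V) = 0 contribute 0)
  (U=0,V=0): P(U|V) = (3/8)/(3/8) = 1;  -(3/8)·log₂(1) = 0.0000
  (U=0,V=1): P(U|V) = (5/16)/(5/8) = 1/2;  -(5/16)·log₂(1/2) = 0.3125
  (U=1,V=1): P(U|V) = (5/16)/(5/8) = 1/2;  -(5/16)·log₂(1/2) = 0.3125
H(U|V) = 0.0000 + 0.3125 + 0.3125
  = 0.6250 bits
H(V) + H(U|V) = 0.9544 + 0.6250 = 1.5794 bits

Direct computation of the joint entropy:
H(U,V) = -[(3/8)·log₂(3/8) + (5/16)·log₂(5/16) + (5/16)·log₂(5/16)]
  = 0.5306 + 0.5244 + 0.5244
  = 1.5794 bits

All three agree: H(U,V) = 1.5794 bits ✓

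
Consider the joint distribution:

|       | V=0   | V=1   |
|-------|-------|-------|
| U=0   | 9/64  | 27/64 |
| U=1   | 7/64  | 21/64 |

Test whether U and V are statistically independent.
Marginal P(U) (row sums):
  P(U=0) = 9/64 + 27/64 = 9/16
  P(U=1) = 7/64 + 21/64 = 7/16
Marginal P(V) (column sums):
  P(V=0) = 9/64 + 7/64 = 1/4
  P(V=1) = 27/64 + 21/64 = 3/4

U and V are independent iff P(U=i,V=j) = P(U=i)·P(V=j) for every cell.
  P(U=0)·P(V=0) = 9/16 × 1/4 = 9/64 = P(U=0,V=0) ✓
  P(U=0)·P(V=1) = 9/16 × 3/4 = 27/64 = P(U=0,V=1) ✓
  P(U=1)·P(V=0) = 7/16 × 1/4 = 7/64 = P(U=1,V=0) ✓
  P(U=1)·P(V=1) = 7/16 × 3/4 = 21/64 = P(U=1,V=1) ✓

Yes, U and V are independent: every cell factors, so I(U;V) = 0 bits.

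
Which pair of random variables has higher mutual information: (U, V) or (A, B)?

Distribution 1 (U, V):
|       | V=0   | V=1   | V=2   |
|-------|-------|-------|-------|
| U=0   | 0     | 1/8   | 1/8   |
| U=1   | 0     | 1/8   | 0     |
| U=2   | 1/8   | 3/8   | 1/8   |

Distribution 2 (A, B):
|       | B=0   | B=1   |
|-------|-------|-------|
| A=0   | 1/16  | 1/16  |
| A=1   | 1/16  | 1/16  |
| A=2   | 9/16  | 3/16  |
Distribution 1 (U, V):
Marginal P(U) (row sums):
  P(U=0) = 0 + 1/8 + 1/8 = 1/4
  P(U=1) = 0 + 1/8 + 0 = 1/8
  P(U=2) = 1/8 + 3/8 + 1/8 = 5/8
Marginal P(V) (column sums):
  P(V=0) = 0 + 0 + 1/8 = 1/8
  P(V=1) = 1/8 + 1/8 + 3/8 = 5/8
  P(V=2) = 1/8 + 0 + 1/8 = 1/4

H(U) = -[(1/4)·log₂(1/4) + (1/8)·log₂(1/8) + (5/8)·log₂(5/8)]
  = 0.5000 + 0.3750 + 0.4238
  = 1.2988 bits
H(V) = -[(1/8)·log₂(1/8) + (5/8)·log₂(5/8) + (1/4)·log₂(1/4)]
  = 0.3750 + 0.4238 + 0.5000
  = 1.2988 bits
H(U,V) = -[(1/8)·log₂(1/8) + (1/8)·log₂(1/8) + (1/8)·log₂(1/8) + (1/8)·log₂(1/8) + (3/8)·log₂(3/8) + (1/8)·log₂(1/8)]
  = 0.3750 + 0.3750 + 0.3750 + 0.3750 + 0.5306 + 0.3750
  = 2.4056 bits

I(U;V) = H(U) + H(V) - H(U,V)
  = 1.2988 + 1.2988 - 2.4056
  = 0.1920 bits

Distribution 2 (A, B):
Marginal P(A) (row sums):
  P(A=0) = 1/16 + 1/16 = 1/8
  P(A=1) = 1/16 + 1/16 = 1/8
  P(A=2) = 9/16 + 3/16 = 3/4
Marginal P(B) (column sums):
  P(B=0) = 1/16 + 1/16 + 9/16 = 11/16
  P(B=1) = 1/16 + 1/16 + 3/16 = 5/16

H(A) = -[(1/8)·log₂(1/8) + (1/8)·log₂(1/8) + (3/4)·log₂(3/4)]
  = 0.3750 + 0.3750 + 0.3113
  = 1.0613 bits
H(B) = -[(11/16)·log₂(11/16) + (5/16)·log₂(5/16)]
  = 0.3716 + 0.5244
  = 0.8960 bits
H(A,B) = -[(1/16)·log₂(1/16) + (1/16)·log₂(1/16) + (1/16)·log₂(1/16) + (1/16)·log₂(1/16) + (9/16)·log₂(9/16) + (3/16)·log₂(3/16)]
  = 0.2500 + 0.2500 + 0.2500 + 0.2500 + 0.4669 + 0.4528
  = 1.9197 bits

I(A;B) = H(A) + H(B) - H(A,B)
  = 1.0613 + 0.8960 - 1.9197
  = 0.0376 bits

I(U;V) = 0.1920 bits > I(A;B) = 0.0376 bits, so (U, V) has the higher mutual information (stronger dependence).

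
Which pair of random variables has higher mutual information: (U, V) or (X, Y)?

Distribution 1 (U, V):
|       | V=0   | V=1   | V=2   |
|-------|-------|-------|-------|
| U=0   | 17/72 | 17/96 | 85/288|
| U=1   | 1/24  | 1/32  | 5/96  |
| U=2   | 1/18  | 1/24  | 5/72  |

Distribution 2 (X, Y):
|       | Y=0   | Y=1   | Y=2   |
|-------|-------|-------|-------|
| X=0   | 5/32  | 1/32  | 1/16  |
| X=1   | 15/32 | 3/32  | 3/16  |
Distribution 1 (U, V):
Marginal P(U) (row sums):
  P(U=0) = 17/72 + 17/96 + 85/288 = 17/24
  P(U=1) = 1/24 + 1/32 + 5/96 = 1/8
  P(U=2) = 1/18 + 1/24 + 5/72 = 1/6
Marginal P(V) (column sums):
  P(V=0) = 17/72 + 1/24 + 1/18 = 1/3
  P(V=1) = 17/96 + 1/32 + 1/24 = 1/4
  P(V=2) = 85/288 + 5/96 + 5/72 = 5/12

H(U) = -[(17/24)·log₂(17/24) + (1/8)·log₂(1/8) + (1/6)·log₂(1/6)]
  = 0.3524 + 0.3750 + 0.4308
  = 1.1582 bits
H(V) = -[(1/3)·log₂(1/3) + (1/4)·log₂(1/4) + (5/12)·log₂(5/12)]
  = 0.5283 + 0.5000 + 0.5263
  = 1.5546 bits
H(U,V) = -[(17/72)·log₂(17/72) + (17/96)·log₂(17/96) + (85/288)·log₂(85/288) + (1/24)·log₂(1/24) + (1/32)·log₂(1/32) + (5/96)·log₂(5/96) + (1/18)·log₂(1/18) + (1/24)·log₂(1/24) + (5/72)·log₂(5/72)]
  = 0.4917 + 0.4423 + 0.5196 + 0.1910 + 0.1563 + 0.2220 + 0.2317 + 0.1910 + 0.2672
  = 2.7128 bits

I(U;V) = H(U) + H(V) - H(U,V)
  = 1.1582 + 1.5546 - 2.7128
  = 0.0000 bits

Distribution 2 (X, Y):
Marginal P(X) (row sums):
  P(X=0) = 5/32 + 1/32 + 1/16 = 1/4
  P(X=1) = 15/32 + 3/32 + 3/16 = 3/4
Marginal P(Y) (column sums):
  P(Y=0) = 5/32 + 15/32 = 5/8
  P(Y=1) = 1/32 + 3/32 = 1/8
  P(Y=2) = 1/16 + 3/16 = 1/4

H(X) = -[(1/4)·log₂(1/4) + (3/4)·log₂(3/4)]
  = 0.5000 + 0.3113
  = 0.8113 bits
H(Y) = -[(5/8)·log₂(5/8) + (1/8)·log₂(1/8) + (1/4)·log₂(1/4)]
  = 0.4238 + 0.3750 + 0.5000
  = 1.2988 bits
H(X,Y) = -[(5/32)·log₂(5/32) + (1/32)·log₂(1/32) + (1/16)·log₂(1/16) + (15/32)·log₂(15/32) + (3/32)·log₂(3/32) + (3/16)·log₂(3/16)]
  = 0.4184 + 0.1563 + 0.2500 + 0.5124 + 0.3202 + 0.4528
  = 2.1101 bits

I(X;Y) = H(X) + H(Y) - H(X,Y)
  = 0.8113 + 1.2988 - 2.1101
  = 0.0000 bits

Both joint tables factor as the product of their marginals, so I(U;V) = I(X;Y) = 0 bits: neither is larger (both pairs are independent).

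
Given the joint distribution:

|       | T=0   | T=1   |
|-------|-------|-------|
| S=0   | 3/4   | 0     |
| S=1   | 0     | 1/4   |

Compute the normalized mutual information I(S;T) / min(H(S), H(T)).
Marginal P(S) (row sums):
  P(S=0) = 3/4 + 0 = 3/4
  P(S=1) = 0 + 1/4 = 1/4
Marginal P(T) (column sums):
  P(T=0) = 3/4 + 0 = 3/4
  P(T=1) = 0 + 1/4 = 1/4

H(S) = -[(3/4)·log₂(3/4) + (1/4)·log₂(1/4)]
  = 0.3113 + 0.5000
  = 0.8113 bits
H(T) = -[(3/4)·log₂(3/4) + (1/4)·log₂(1/4)]
  = 0.3113 + 0.5000
  = 0.8113 bits
H(S,T) = -[(3/4)·log₂(3/4) + (1/4)·log₂(1/4)]
  = 0.3113 + 0.5000
  = 0.8113 bits

I(S;T) = H(S) + H(T) - H(S,T)
  = 0.8113 + 0.8113 - 0.8113
  = 0.8113 bits

min(H(S), H(T)) = min(0.8113, 0.8113) = 0.8113 bits
Normalized MI = 0.8113 / 0.8113 = 1.0000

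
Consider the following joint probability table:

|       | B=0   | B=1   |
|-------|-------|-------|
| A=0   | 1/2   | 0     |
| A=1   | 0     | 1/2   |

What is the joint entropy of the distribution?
H(A,B) = -Σ P(A,B) log₂ P(A,B), summed over the non-zero cells:
H(A,B) = -[(1/2)·log₂(1/2) + (1/2)·log₂(1/2)]
  = 0.5000 + 0.5000
  = 1.0000 bits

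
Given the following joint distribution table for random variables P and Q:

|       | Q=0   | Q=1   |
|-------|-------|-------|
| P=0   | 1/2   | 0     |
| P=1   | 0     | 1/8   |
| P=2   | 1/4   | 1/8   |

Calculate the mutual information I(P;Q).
Marginal P(P) (row sums):
  P(P=0) = 1/2 + 0 = 1/2
  P(P=1) = 0 + 1/8 = 1/8
  P(P=2) = 1/4 + 1/8 = 3/8
Marginal P(Q) (column sums):
  P(Q=0) = 1/2 + 0 + 1/4 = 3/4
  P(Q=1) = 0 + 1/8 + 1/8 = 1/4

H(P) = -[(1/2)·log₂(1/2) + (1/8)·log₂(1/8) + (3/8)·log₂(3/8)]
  = 0.5000 + 0.3750 + 0.5306
  = 1.4056 bits
H(Q) = -[(3/4)·log₂(3/4) + (1/4)·log₂(1/4)]
  = 0.3113 + 0.5000
  = 0.8113 bits
H(P,Q) = -[(1/2)·log₂(1/2) + (1/8)·log₂(1/8) + (1/4)·log₂(1/4) + (1/8)·log₂(1/8)]
  = 0.5000 + 0.3750 + 0.5000 + 0.3750
  = 1.7500 bits

I(P;Q) = H(P) + H(Q) - H(P,Q)
  = 1.4056 + 0.8113 - 1.7500
  = 0.4669 bits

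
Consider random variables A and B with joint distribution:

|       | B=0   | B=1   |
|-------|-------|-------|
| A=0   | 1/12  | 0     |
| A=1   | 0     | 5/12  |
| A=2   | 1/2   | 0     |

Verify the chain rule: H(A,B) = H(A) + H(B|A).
Left side:
H(A,B) = -[(1/12)·log₂(1/12) + (5/12)·log₂(5/12) + (1/2)·log₂(1/2)]
  = 0.2987 + 0.5263 + 0.5000
  = 1.3250 bits

Right side:
Marginal P(A) (row sums):
  P(A=0) = 1/12 + 0 = 1/12
  P(A=1) = 0 + 5/12 = 5/12
  P(A=2) = 1/2 + 0 = 1/2
H(A) = -[(1/12)·log₂(1/12) + (5/12)·log₂(5/12) + (1/2)·log₂(1/2)]
  = 0.2987 + 0.5263 + 0.5000
  = 1.3250 bits
H(B|A) = -Σ P(A,B)·log₂ P(B|A), where P(B|A) = P(A,B) / P(A)
  (cells with P(A,B) = 0 contribute 0)
  (A=0,B=0): P(B|A) = (1/12)/(1/12) = 1;  -(1/12)·log₂(1) = 0.0000
  (A=1,B=1): P(B|A) = (5/12)/(5/12) = 1;  -(5/12)·log₂(1) = 0.0000
  (A=2,B=0): P(B|A) = (1/2)/(1/2) = 1;  -(1/2)·log₂(1) = 0.0000
H(B|A) = 0.0000 + 0.0000 + 0.0000
  = 0.0000 bits
H(A) + H(B|A) = 1.3250 + 0.0000 = 1.3250 bits

Both sides equal 1.3250 bits, so the chain rule holds ✓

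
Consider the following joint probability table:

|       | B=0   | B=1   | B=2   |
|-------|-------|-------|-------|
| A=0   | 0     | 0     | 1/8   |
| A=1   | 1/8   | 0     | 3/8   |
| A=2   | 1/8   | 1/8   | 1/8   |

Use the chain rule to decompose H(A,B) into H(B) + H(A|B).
By the chain rule: H(A,B) = H(B) + H(A|B)

Marginal P(B) (column sums):
  P(B=0) = 0 + 1/8 + 1/8 = 1/4
  P(B=1) = 0 + 0 + 1/8 = 1/8
  P(B=2) = 1/8 + 3/8 + 1/8 = 5/8
H(B) = -[(1/4)·log₂(1/4) + (1/8)·log₂(1/8) + (5/8)·log₂(5/8)]
  = 0.5000 + 0.3750 + 0.4238
  = 1.2988 bits
H(A|B) = -Σ P(A,B)·log₂ P(A|B), where P(A|B) = P(A,B) / P(B)
  (cells with P(A,B) = 0 contribute 0)
  (A=0,B=2): P(A|B) = (1/8)/(5/8) = 1/5;  -(1/8)·log₂(1/5) = 0.2902
  (A=1,B=0): P(A|B) = (1/8)/(1/4) = 1/2;  -(1/8)·log₂(1/2) = 0.1250
  (A=1,B=2): P(A|B) = (3/8)/(5/8) = 3/5;  -(3/8)·log₂(3/5) = 0.2764
  (A=2,B=0): P(A|B) = (1/8)/(1/4) = 1/2;  -(1/8)·log₂(1/2) = 0.1250
  (A=2,B=1): P(A|B) = (1/8)/(1/8) = 1;  -(1/8)·log₂(1) = 0.0000
  (A=2,B=2): P(A|B) = (1/8)/(5/8) = 1/5;  -(1/8)·log₂(1/5) = 0.2902
H(A|B) = 0.2902 + 0.1250 + 0.2764 + 0.1250 + 0.0000 + 0.2902
  = 1.1068 bits

H(A,B) = H(B) + H(A|B) = 1.2988 + 1.1068 = 2.4056 bits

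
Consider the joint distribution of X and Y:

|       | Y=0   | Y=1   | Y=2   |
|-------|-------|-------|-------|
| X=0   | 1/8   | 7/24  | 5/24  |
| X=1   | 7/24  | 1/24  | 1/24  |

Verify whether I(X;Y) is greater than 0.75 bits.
Marginal P(X) (row sums):
  P(X=0) = 1/8 + 7/24 + 5/24 = 5/8
  P(X=1) = 7/24 + 1/24 + 1/24 = 3/8
Marginal P(Y) (column sums):
  P(Y=0) = 1/8 + 7/24 = 5/12
  P(Y=1) = 7/24 + 1/24 = 1/3
  P(Y=2) = 5/24 + 1/24 = 1/4

H(X) = -[(5/8)·log₂(5/8) + (3/8)·log₂(3/8)]
  = 0.4238 + 0.5306
  = 0.9544 bits
H(Y) = -[(5/12)·log₂(5/12) + (1/3)·log₂(1/3) + (1/4)·log₂(1/4)]
  = 0.5263 + 0.5283 + 0.5000
  = 1.5546 bits
H(X,Y) = -[(1/8)·log₂(1/8) + (7/24)·log₂(7/24) + (5/24)·log₂(5/24) + (7/24)·log₂(7/24) + (1/24)·log₂(1/24) + (1/24)·log₂(1/24)]
  = 0.3750 + 0.5185 + 0.4715 + 0.5185 + 0.1910 + 0.1910
  = 2.2655 bits

I(X;Y) = H(X) + H(Y) - H(X,Y)
  = 0.9544 + 1.5546 - 2.2655
  = 0.2435 bits

No. I(X;Y) = 0.2435 bits, which is ≤ 0.75 bits.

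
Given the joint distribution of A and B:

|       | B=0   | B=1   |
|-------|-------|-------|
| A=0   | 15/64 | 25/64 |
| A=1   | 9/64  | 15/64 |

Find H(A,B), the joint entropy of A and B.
H(A,B) = -Σ P(A,B) log₂ P(A,B), summed over the non-zero cells:
H(A,B) = -[(15/64)·log₂(15/64) + (25/64)·log₂(25/64) + (9/64)·log₂(9/64) + (15/64)·log₂(15/64)]
  = 0.4906 + 0.5297 + 0.3980 + 0.4906
  = 1.9089 bits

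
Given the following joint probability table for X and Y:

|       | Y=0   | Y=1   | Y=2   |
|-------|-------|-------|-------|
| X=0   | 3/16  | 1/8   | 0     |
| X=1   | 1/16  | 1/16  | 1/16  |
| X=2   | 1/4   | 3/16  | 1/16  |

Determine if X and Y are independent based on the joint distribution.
Marginal P(X) (row sums):
  P(X=0) = 3/16 + 1/8 + 0 = 5/16
  P(X=1) = 1/16 + 1/16 + 1/16 = 3/16
  P(X=2) = 1/4 + 3/16 + 1/16 = 1/2
Marginal P(Y) (column sums):
  P(Y=0) = 3/16 + 1/16 + 1/4 = 1/2
  P(Y=1) = 1/8 + 1/16 + 3/16 = 3/8
  P(Y=2) = 0 + 1/16 + 1/16 = 1/8

X and Y are independent iff P(X=i,Y=j) = P(X=i)·P(Y=j) for every cell.
  P(X=0)·P(Y=0) = 5/16 × 1/2 = 5/32, but P(X=0,Y=0) = 3/16 ✗

No, X and Y are not independent. Quantitatively, I(X;Y) > 0:

H(X) = -[(5/16)·log₂(5/16) + (3/16)·log₂(3/16) + (1/2)·log₂(1/2)]
  = 0.5244 + 0.4528 + 0.5000
  = 1.4772 bits
H(Y) = -[(1/2)·log₂(1/2) + (3/8)·log₂(3/8) + (1/8)·log₂(1/8)]
  = 0.5000 + 0.5306 + 0.3750
  = 1.4056 bits
H(X,Y) = -[(3/16)·log₂(3/16) + (1/8)·log₂(1/8) + (1/16)·log₂(1/16) + (1/16)·log₂(1/16) + (1/16)·log₂(1/16) + (1/4)·log₂(1/4) + (3/16)·log₂(3/16) + (1/16)·log₂(1/16)]
  = 0.4528 + 0.3750 + 0.2500 + 0.2500 + 0.2500 + 0.5000 + 0.4528 + 0.2500
  = 2.7806 bits
I(X;Y) = H(X) + H(Y) - H(X,Y) = 1.4772 + 1.4056 - 2.7806 = 0.1022 bits > 0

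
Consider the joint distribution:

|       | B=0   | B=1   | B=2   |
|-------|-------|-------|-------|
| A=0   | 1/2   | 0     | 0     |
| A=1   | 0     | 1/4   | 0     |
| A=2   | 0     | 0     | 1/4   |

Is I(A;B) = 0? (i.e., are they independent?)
Marginal P(A) (row sums):
  P(A=0) = 1/2 + 0 + 0 = 1/2
  P(A=1) = 0 + 1/4 + 0 = 1/4
  P(A=2) = 0 + 0 + 1/4 = 1/4
Marginal P(B) (column sums):
  P(B=0) = 1/2 + 0 + 0 = 1/2
  P(B=1) = 0 + 1/4 + 0 = 1/4
  P(B=2) = 0 + 0 + 1/4 = 1/4

A and B are independent iff P(A=i,B=j) = P(A=i)·P(B=j) for every cell.
  P(A=0)·P(B=0) = 1/2 × 1/2 = 1/4, but P(A=0,B=0) = 1/2 ✗

No, A and B are not independent. Quantitatively, I(A;B) > 0:

H(A) = -[(1/2)·log₂(1/2) + (1/4)·log₂(1/4) + (1/4)·log₂(1/4)]
  = 0.5000 + 0.5000 + 0.5000
  = 1.5000 bits
H(B) = -[(1/2)·log₂(1/2) + (1/4)·log₂(1/4) + (1/4)·log₂(1/4)]
  = 0.5000 + 0.5000 + 0.5000
  = 1.5000 bits
H(A,B) = -[(1/2)·log₂(1/2) + (1/4)·log₂(1/4) + (1/4)·log₂(1/4)]
  = 0.5000 + 0.5000 + 0.5000
  = 1.5000 bits
I(A;B) = H(A) + H(B) - H(A,B) = 1.5000 + 1.5000 - 1.5000 = 1.5000 bits > 0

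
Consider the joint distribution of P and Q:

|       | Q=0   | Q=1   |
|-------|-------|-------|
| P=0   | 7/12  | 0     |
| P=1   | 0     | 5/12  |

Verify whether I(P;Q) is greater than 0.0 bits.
Marginal P(P) (row sums):
  P(P=0) = 7/12 + 0 = 7/12
  P(P=1) = 0 + 5/12 = 5/12
Marginal P(Q) (column sums):
  P(Q=0) = 7/12 + 0 = 7/12
  P(Q=1) = 0 + 5/12 = 5/12

H(P) = -[(7/12)·log₂(7/12) + (5/12)·log₂(5/12)]
  = 0.4536 + 0.5263
  = 0.9799 bits
H(Q) = -[(7/12)·log₂(7/12) + (5/12)·log₂(5/12)]
  = 0.4536 + 0.5263
  = 0.9799 bits
H(P,Q) = -[(7/12)·log₂(7/12) + (5/12)·log₂(5/12)]
  = 0.4536 + 0.5263
  = 0.9799 bits

I(P;Q) = H(P) + H(Q) - H(P,Q)
  = 0.9799 + 0.9799 - 0.9799
  = 0.9799 bits

Yes. I(P;Q) = 0.9799 bits, which is > 0.0 bits.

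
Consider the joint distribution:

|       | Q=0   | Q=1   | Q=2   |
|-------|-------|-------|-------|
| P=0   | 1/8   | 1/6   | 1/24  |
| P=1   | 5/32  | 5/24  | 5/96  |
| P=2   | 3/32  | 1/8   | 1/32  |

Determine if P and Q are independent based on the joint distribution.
Marginal P(P) (row sums):
  P(P=0) = 1/8 + 1/6 + 1/24 = 1/3
  P(P=1) = 5/32 + 5/24 + 5/96 = 5/12
  P(P=2) = 3/32 + 1/8 + 1/32 = 1/4
Marginal P(Q) (column sums):
  P(Q=0) = 1/8 + 5/32 + 3/32 = 3/8
  P(Q=1) = 1/6 + 5/24 + 1/8 = 1/2
  P(Q=2) = 1/24 + 5/96 + 1/32 = 1/8

P and Q are independent iff P(P=i,Q=j) = P(P=i)·P(Q=j) for every cell.
  P(P=0)·P(Q=0) = 1/3 × 3/8 = 1/8 = P(P=0,Q=0) ✓
  P(P=0)·P(Q=1) = 1/3 × 1/2 = 1/6 = P(P=0,Q=1) ✓
  P(P=0)·P(Q=2) = 1/3 × 1/8 = 1/24 = P(P=0,Q=2) ✓
  P(P=1)·P(Q=0) = 5/12 × 3/8 = 5/32 = P(P=1,Q=0) ✓
  P(P=1)·P(Q=1) = 5/12 × 1/2 = 5/24 = P(P=1,Q=1) ✓
  P(P=1)·P(Q=2) = 5/12 × 1/8 = 5/96 = P(P=1,Q=2) ✓
  P(P=2)·P(Q=0) = 1/4 × 3/8 = 3/32 = P(P=2,Q=0) ✓
  P(P=2)·P(Q=1) = 1/4 × 1/2 = 1/8 = P(P=2,Q=1) ✓
  P(P=2)·P(Q=2) = 1/4 × 1/8 = 1/32 = P(P=2,Q=2) ✓

Yes, P and Q are independent: every cell factors, so I(P;Q) = 0 bits.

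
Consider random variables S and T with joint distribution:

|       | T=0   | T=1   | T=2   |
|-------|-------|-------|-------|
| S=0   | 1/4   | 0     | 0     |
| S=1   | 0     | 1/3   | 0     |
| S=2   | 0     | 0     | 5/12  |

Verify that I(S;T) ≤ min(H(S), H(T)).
Marginal P(S) (row sums):
  P(S=0) = 1/4 + 0 + 0 = 1/4
  P(S=1) = 0 + 1/3 + 0 = 1/3
  P(S=2) = 0 + 0 + 5/12 = 5/12
Marginal P(T) (column sums):
  P(T=0) = 1/4 + 0 + 0 = 1/4
  P(T=1) = 0 + 1/3 + 0 = 1/3
  P(T=2) = 0 + 0 + 5/12 = 5/12

H(S) = -[(1/4)·log₂(1/4) + (1/3)·log₂(1/3) + (5/12)·log₂(5/12)]
  = 0.5000 + 0.5283 + 0.5263
  = 1.5546 bits
H(T) = -[(1/4)·log₂(1/4) + (1/3)·log₂(1/3) + (5/12)·log₂(5/12)]
  = 0.5000 + 0.5283 + 0.5263
  = 1.5546 bits
H(S,T) = -[(1/4)·log₂(1/4) + (1/3)·log₂(1/3) + (5/12)·log₂(5/12)]
  = 0.5000 + 0.5283 + 0.5263
  = 1.5546 bits

I(S;T) = H(S) + H(T) - H(S,T)
  = 1.5546 + 1.5546 - 1.5546
  = 1.5546 bits

min(H(S), H(T)) = min(1.5546, 1.5546) = 1.5546 bits
Since 1.5546 ≤ 1.5546, the bound is satisfied ✓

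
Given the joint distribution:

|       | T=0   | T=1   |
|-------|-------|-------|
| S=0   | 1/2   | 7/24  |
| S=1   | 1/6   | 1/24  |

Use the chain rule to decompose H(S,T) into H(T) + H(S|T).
By the chain rule: H(S,T) = H(T) + H(S|T)

Marginal P(T) (column sums):
  P(T=0) = 1/2 + 1/6 = 2/3
  P(T=1) = 7/24 + 1/24 = 1/3
H(T) = -[(2/3)·log₂(2/3) + (1/3)·log₂(1/3)]
  = 0.3900 + 0.5283
  = 0.9183 bits
H(S|T) = -Σ P(S,T)·log₂ P(S|T), where P(S|T) = P(S,T) / P(T)
  (S=0,T=0): P(S|T) = (1/2)/(2/3) = 3/4;  -(1/2)·log₂(3/4) = 0.2075
  (S=0,T=1): P(S|T) = (7/24)/(1/3) = 7/8;  -(7/24)·log₂(7/8) = 0.0562
  (S=1,T=0): P(S|T) = (1/6)/(2/3) = 1/4;  -(1/6)·log₂(1/4) = 0.3333
  (S=1,T=1): P(S|T) = (1/24)/(1/3) = 1/8;  -(1/24)·log₂(1/8) = 0.1250
H(S|T) = 0.2075 + 0.0562 + 0.3333 + 0.1250
  = 0.7220 bits

H(S,T) = H(T) + H(S|T) = 0.9183 + 0.7220 = 1.6403 bits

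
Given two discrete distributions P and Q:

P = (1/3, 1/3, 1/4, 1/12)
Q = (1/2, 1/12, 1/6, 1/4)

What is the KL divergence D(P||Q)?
D(P||Q) = Σ P(i) log₂(P(i)/Q(i))
  i=0: (1/3) × log₂((1/3)/(1/2)) = (1/3) × log₂(2/3) = -0.1950
  i=1: (1/3) × log₂((1/3)/(1/12)) = (1/3) × log₂(4) = 0.6667
  i=2: (1/4) × log₂((1/4)/(1/6)) = (1/4) × log₂(3/2) = 0.1462
  i=3: (1/12) × log₂((1/12)/(1/4)) = (1/12) × log₂(1/3) = -0.1321
D(P||Q) = -0.1950 + 0.6667 + 0.1462 - 0.1321
  = 0.4858 bits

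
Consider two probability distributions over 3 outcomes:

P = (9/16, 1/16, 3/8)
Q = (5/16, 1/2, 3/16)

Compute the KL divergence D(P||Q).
D(P||Q) = Σ P(i) log₂(P(i)/Q(i))
  i=0: (9/16) × log₂((9/16)/(5/16)) = (9/16) × log₂(9/5) = 0.4770
  i=1: (1/16) × log₂((1/16)/(1/2)) = (1/16) × log₂(1/8) = -0.1875
  i=2: (3/8) × log₂((3/8)/(3/16)) = (3/8) × log₂(2) = 0.3750
D(P||Q) = 0.4770 - 0.1875 + 0.3750
  = 0.6645 bits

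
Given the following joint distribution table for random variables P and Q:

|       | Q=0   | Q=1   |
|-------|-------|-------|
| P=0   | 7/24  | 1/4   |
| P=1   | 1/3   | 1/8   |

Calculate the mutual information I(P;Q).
Marginal P(P) (row sums):
  P(P=0) = 7/24 + 1/4 = 13/24
  P(P=1) = 1/3 + 1/8 = 11/24
Marginal P(Q) (column sums):
  P(Q=0) = 7/24 + 1/3 = 5/8
  P(Q=1) = 1/4 + 1/8 = 3/8

H(P) = -[(13/24)·log₂(13/24) + (11/24)·log₂(11/24)]
  = 0.4791 + 0.5159
  = 0.9950 bits
H(Q) = -[(5/8)·log₂(5/8) + (3/8)·log₂(3/8)]
  = 0.4238 + 0.5306
  = 0.9544 bits
H(P,Q) = -[(7/24)·log₂(7/24) + (1/4)·log₂(1/4) + (1/3)·log₂(1/3) + (1/8)·log₂(1/8)]
  = 0.5185 + 0.5000 + 0.5283 + 0.3750
  = 1.9218 bits

I(P;Q) = H(P) + H(Q) - H(P,Q)
  = 0.9950 + 0.9544 - 1.9218
  = 0.0276 bits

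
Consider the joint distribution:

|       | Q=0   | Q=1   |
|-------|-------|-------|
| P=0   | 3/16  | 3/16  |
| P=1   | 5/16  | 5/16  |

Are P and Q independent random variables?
Marginal P(P) (row sums):
  P(P=0) = 3/16 + 3/16 = 3/8
  P(P=1) = 5/16 + 5/16 = 5/8
Marginal P(Q) (column sums):
  P(Q=0) = 3/16 + 5/16 = 1/2
  P(Q=1) = 3/16 + 5/16 = 1/2

P and Q are independent iff P(P=i,Q=j) = P(P=i)·P(Q=j) for every cell.
  P(P=0)·P(Q=0) = 3/8 × 1/2 = 3/16 = P(P=0,Q=0) ✓
  P(P=0)·P(Q=1) = 3/8 × 1/2 = 3/16 = P(P=0,Q=1) ✓
  P(P=1)·P(Q=0) = 5/8 × 1/2 = 5/16 = P(P=1,Q=0) ✓
  P(P=1)·P(Q=1) = 5/8 × 1/2 = 5/16 = P(P=1,Q=1) ✓

Yes, P and Q are independent: every cell factors, so I(P;Q) = 0 bits.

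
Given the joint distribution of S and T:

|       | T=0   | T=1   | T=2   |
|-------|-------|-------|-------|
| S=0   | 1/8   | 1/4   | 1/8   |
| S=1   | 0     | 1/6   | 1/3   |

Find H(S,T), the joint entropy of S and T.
H(S,T) = -Σ P(S,T) log₂ P(S,T), summed over the non-zero cells:
H(S,T) = -[(1/8)·log₂(1/8) + (1/4)·log₂(1/4) + (1/8)·log₂(1/8) + (1/6)·log₂(1/6) + (1/3)·log₂(1/3)]
  = 0.3750 + 0.5000 + 0.3750 + 0.4308 + 0.5283
  = 2.2091 bits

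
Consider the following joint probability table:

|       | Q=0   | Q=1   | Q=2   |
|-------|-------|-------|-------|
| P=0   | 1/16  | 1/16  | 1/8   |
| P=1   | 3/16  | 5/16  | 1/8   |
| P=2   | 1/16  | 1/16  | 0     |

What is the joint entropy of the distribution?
H(P,Q) = -Σ P(P,Q) log₂ P(P,Q), summed over the non-zero cells:
H(P,Q) = -[(1/16)·log₂(1/16) + (1/16)·log₂(1/16) + (1/8)·log₂(1/8) + (3/16)·log₂(3/16) + (5/16)·log₂(5/16) + (1/8)·log₂(1/8) + (1/16)·log₂(1/16) + (1/16)·log₂(1/16)]
  = 0.2500 + 0.2500 + 0.3750 + 0.4528 + 0.5244 + 0.3750 + 0.2500 + 0.2500
  = 2.7272 bits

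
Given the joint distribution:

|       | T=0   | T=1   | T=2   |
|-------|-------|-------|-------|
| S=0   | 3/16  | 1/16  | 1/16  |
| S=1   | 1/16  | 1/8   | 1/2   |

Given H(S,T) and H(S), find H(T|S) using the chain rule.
From the chain rule: H(S,T) = H(S) + H(T|S)
Therefore: H(T|S) = H(S,T) - H(S)

H(S,T) = -[(3/16)·log₂(3/16) + (1/16)·log₂(1/16) + (1/16)·log₂(1/16) + (1/16)·log₂(1/16) + (1/8)·log₂(1/8) + (1/2)·log₂(1/2)]
  = 0.4528 + 0.2500 + 0.2500 + 0.2500 + 0.3750 + 0.5000
  = 2.0778 bits
Marginal P(S) (row sums):
  P(S=0) = 3/16 + 1/16 + 1/16 = 5/16
  P(S=1) = 1/16 + 1/8 + 1/2 = 11/16
H(S) = -[(5/16)·log₂(5/16) + (11/16)·log₂(11/16)]
  = 0.5244 + 0.3716
  = 0.8960 bits

H(T|S) = 2.0778 - 0.8960 = 1.1818 bits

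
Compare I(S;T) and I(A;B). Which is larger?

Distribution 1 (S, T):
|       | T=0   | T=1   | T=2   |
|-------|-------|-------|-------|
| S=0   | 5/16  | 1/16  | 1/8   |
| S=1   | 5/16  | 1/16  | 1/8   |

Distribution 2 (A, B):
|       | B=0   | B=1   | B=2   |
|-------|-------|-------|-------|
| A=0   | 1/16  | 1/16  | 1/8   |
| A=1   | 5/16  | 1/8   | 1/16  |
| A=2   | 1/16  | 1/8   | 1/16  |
Distribution 1 (S, T):
Marginal P(S) (row sums):
  P(S=0) = 5/16 + 1/16 + 1/8 = 1/2
  P(S=1) = 5/16 + 1/16 + 1/8 = 1/2
Marginal P(T) (column sums):
  P(T=0) = 5/16 + 5/16 = 5/8
  P(T=1) = 1/16 + 1/16 = 1/8
  P(T=2) = 1/8 + 1/8 = 1/4

H(S) = -[(1/2)·log₂(1/2) + (1/2)·log₂(1/2)]
  = 0.5000 + 0.5000
  = 1.0000 bits
H(T) = -[(5/8)·log₂(5/8) + (1/8)·log₂(1/8) + (1/4)·log₂(1/4)]
  = 0.4238 + 0.3750 + 0.5000
  = 1.2988 bits
H(S,T) = -[(5/16)·log₂(5/16) + (1/16)·log₂(1/16) + (1/8)·log₂(1/8) + (5/16)·log₂(5/16) + (1/16)·log₂(1/16) + (1/8)·log₂(1/8)]
  = 0.5244 + 0.2500 + 0.3750 + 0.5244 + 0.2500 + 0.3750
  = 2.2988 bits

I(S;T) = H(S) + H(T) - H(S,T)
  = 1.0000 + 1.2988 - 2.2988
  = 0.0000 bits

Distribution 2 (A, B):
Marginal P(A) (row sums):
  P(A=0) = 1/16 + 1/16 + 1/8 = 1/4
  P(A=1) = 5/16 + 1/8 + 1/16 = 1/2
  P(A=2) = 1/16 + 1/8 + 1/16 = 1/4
Marginal P(B) (column sums):
  P(B=0) = 1/16 + 5/16 + 1/16 = 7/16
  P(B=1) = 1/16 + 1/8 + 1/8 = 5/16
  P(B=2) = 1/8 + 1/16 + 1/16 = 1/4

H(A) = -[(1/4)·log₂(1/4) + (1/2)·log₂(1/2) + (1/4)·log₂(1/4)]
  = 0.5000 + 0.5000 + 0.5000
  = 1.5000 bits
H(B) = -[(7/16)·log₂(7/16) + (5/16)·log₂(5/16) + (1/4)·log₂(1/4)]
  = 0.5218 + 0.5244 + 0.5000
  = 1.5462 bits
H(A,B) = -[(1/16)·log₂(1/16) + (1/16)·log₂(1/16) + (1/8)·log₂(1/8) + (5/16)·log₂(5/16) + (1/8)·log₂(1/8) + (1/16)·log₂(1/16) + (1/16)·log₂(1/16) + (1/8)·log₂(1/8) + (1/16)·log₂(1/16)]
  = 0.2500 + 0.2500 + 0.3750 + 0.5244 + 0.3750 + 0.2500 + 0.2500 + 0.3750 + 0.2500
  = 2.8994 bits

I(A;B) = H(A) + H(B) - H(A,B)
  = 1.5000 + 1.5462 - 2.8994
  = 0.1468 bits

I(A;B) = 0.1468 bits > I(S;T) = 0.0000 bits, so (A, B) has the higher mutual information (stronger dependence).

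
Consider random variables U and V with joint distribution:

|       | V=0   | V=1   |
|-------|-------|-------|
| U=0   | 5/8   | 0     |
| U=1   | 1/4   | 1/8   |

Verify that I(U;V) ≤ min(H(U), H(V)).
Marginal P(U) (row sums):
  P(U=0) = 5/8 + 0 = 5/8
  P(U=1) = 1/4 + 1/8 = 3/8
Marginal P(V) (column sums):
  P(V=0) = 5/8 + 1/4 = 7/8
  P(V=1) = 0 + 1/8 = 1/8

H(U) = -[(5/8)·log₂(5/8) + (3/8)·log₂(3/8)]
  = 0.4238 + 0.5306
  = 0.9544 bits
H(V) = -[(7/8)·log₂(7/8) + (1/8)·log₂(1/8)]
  = 0.1686 + 0.3750
  = 0.5436 bits
H(U,V) = -[(5/8)·log₂(5/8) + (1/4)·log₂(1/4) + (1/8)·log₂(1/8)]
  = 0.4238 + 0.5000 + 0.3750
  = 1.2988 bits

I(U;V) = H(U) + H(V) - H(U,V)
  = 0.9544 + 0.5436 - 1.2988
  = 0.1992 bits

min(H(U), H(V)) = min(0.9544, 0.5436) = 0.5436 bits
Since 0.1992 ≤ 0.5436, the bound is satisfied ✓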